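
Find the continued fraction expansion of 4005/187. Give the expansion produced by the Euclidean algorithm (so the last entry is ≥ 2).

[21; 2, 2, 1, 1, 15]

4005 = 21·187 + 78
187 = 2·78 + 31
78 = 2·31 + 16
31 = 1·16 + 15
16 = 1·15 + 1
15 = 15·1 + 0  (stop)
So 4005/187 = [21; 2, 2, 1, 1, 15].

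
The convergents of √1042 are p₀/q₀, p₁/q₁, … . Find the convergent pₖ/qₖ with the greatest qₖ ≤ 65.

√1042 = [32; 3, 1, 1, 3, 64, …] (period length 5).
Convergents:
  p_0/q_0 = 32/1
  p_1/q_1 = 97/3
  p_2/q_2 = 129/4
  p_3/q_3 = 226/7
  p_4/q_4 = 807/25
  p_5/q_5 = 51874/1607
q_4 = 25 ≤ 65 < 1607 = q_5, so the answer is 807/25.

807/25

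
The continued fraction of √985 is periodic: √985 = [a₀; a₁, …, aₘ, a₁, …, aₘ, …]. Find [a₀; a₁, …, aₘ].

[31; 2, 1, 1, 2, 62]

a₀ = ⌊√985⌋ = 31.
With m₀=0, d₀=1 and mₖ₊₁ = dₖaₖ − mₖ, dₖ₊₁ = (n − mₖ₊₁²)/dₖ, aₖ₊₁ = ⌊(a₀+mₖ₊₁)/dₖ₊₁⌋:
  k=1: m=31, d=24, a=2
  k=2: m=17, d=29, a=1
  k=3: m=12, d=29, a=1
  k=4: m=17, d=24, a=2
  k=5: m=31, d=1, a=62
d=1 and a=2a₀=62 at k=5, so the next step gives (m, d) = (31, 24) again — its k=1 value — and the period has length 5.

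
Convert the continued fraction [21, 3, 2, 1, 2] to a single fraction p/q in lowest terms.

Using pₖ = aₖpₖ₋₁ + pₖ₋₂ and qₖ = aₖqₖ₋₁ + qₖ₋₂:
  k=0: a=21, p=21, q=1
  k=1: a=3, p=64, q=3
  k=2: a=2, p=149, q=7
  k=3: a=1, p=213, q=10
  k=4: a=2, p=575, q=27

575/27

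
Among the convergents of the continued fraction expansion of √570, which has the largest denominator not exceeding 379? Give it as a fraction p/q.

8953/375

√570 = [23; 1, 6, 1, 46, …] (period length 4).
Convergents:
  p_0/q_0 = 23/1
  p_1/q_1 = 24/1
  p_2/q_2 = 167/7
  p_3/q_3 = 191/8
  p_4/q_4 = 8953/375
  p_5/q_5 = 9144/383
q_4 = 375 ≤ 379 < 383 = q_5, so the answer is 8953/375.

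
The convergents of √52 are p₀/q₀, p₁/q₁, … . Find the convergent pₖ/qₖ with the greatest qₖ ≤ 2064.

9223/1279

√52 = [7; 4, 1, 2, 1, 4, 14, …] (period length 6).
Convergents:
  p_0/q_0 = 7/1
  p_1/q_1 = 29/4
  p_2/q_2 = 36/5
  p_3/q_3 = 101/14
  p_4/q_4 = 137/19
  p_5/q_5 = 649/90
  p_6/q_6 = 9223/1279
  p_7/q_7 = 37541/5206
q_6 = 1279 ≤ 2064 < 5206 = q_7, so the answer is 9223/1279.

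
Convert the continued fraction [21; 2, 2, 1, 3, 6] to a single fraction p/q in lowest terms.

Fold from the inside: start with 6/1.
  3 + 1/6 = 19/6
  1 + 6/19 = 25/19
  2 + 19/25 = 69/25
  2 + 25/69 = 163/69
  21 + 69/163 = 3492/163

3492/163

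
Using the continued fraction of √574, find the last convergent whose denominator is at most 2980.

27576/1151

√574 = [23; 1, 22, 1, 46, …] (period length 4).
Convergents:
  p_0/q_0 = 23/1
  p_1/q_1 = 24/1
  p_2/q_2 = 551/23
  p_3/q_3 = 575/24
  p_4/q_4 = 27001/1127
  p_5/q_5 = 27576/1151
  p_6/q_6 = 633673/26449
q_5 = 1151 ≤ 2980 < 26449 = q_6, so the answer is 27576/1151.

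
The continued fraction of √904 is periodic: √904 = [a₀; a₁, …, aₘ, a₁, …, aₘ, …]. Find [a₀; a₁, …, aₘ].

a₀ = ⌊√904⌋ = 30.
With m₀=0, d₀=1 and mₖ₊₁ = dₖaₖ − mₖ, dₖ₊₁ = (n − mₖ₊₁²)/dₖ, aₖ₊₁ = ⌊(a₀+mₖ₊₁)/dₖ₊₁⌋:
  k=1: m=30, d=4, a=15
  k=2: m=30, d=1, a=60
d=1 and a=2a₀=60 at k=2, so the next step gives (m, d) = (30, 4) again — its k=1 value — and the period has length 2.

[30; 15, 60]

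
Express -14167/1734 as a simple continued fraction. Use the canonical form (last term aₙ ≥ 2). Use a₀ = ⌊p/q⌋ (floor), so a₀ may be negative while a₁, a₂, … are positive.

[-9; 1, 4, 1, 7, 5, 7]

-14167 = -9×1734 + 1439
1734 = 1×1439 + 295
1439 = 4×295 + 259
295 = 1×259 + 36
259 = 7×36 + 7
36 = 5×7 + 1
7 = 7×1 + 0  (stop)
So -14167/1734 = [-9; 1, 4, 1, 7, 5, 7].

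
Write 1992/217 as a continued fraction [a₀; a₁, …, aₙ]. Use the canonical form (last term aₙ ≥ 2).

1992 = 9·217 + 39
217 = 5·39 + 22
39 = 1·22 + 17
22 = 1·17 + 5
17 = 3·5 + 2
5 = 2·2 + 1
2 = 2·1 + 0  (stop)
So 1992/217 = [9; 5, 1, 1, 3, 2, 2].

[9; 5, 1, 1, 3, 2, 2]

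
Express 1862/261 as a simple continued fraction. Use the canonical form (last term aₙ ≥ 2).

[7; 7, 2, 5, 3]

1862 = 7×261 + 35
261 = 7×35 + 16
35 = 2×16 + 3
16 = 5×3 + 1
3 = 3×1 + 0  (stop)
So 1862/261 = [7; 7, 2, 5, 3].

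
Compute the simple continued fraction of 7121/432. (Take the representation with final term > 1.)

7121 = 16·432 + 209
432 = 2·209 + 14
209 = 14·14 + 13
14 = 1·13 + 1
13 = 13·1 + 0  (stop)
So 7121/432 = [16; 2, 14, 1, 13].

[16; 2, 14, 1, 13]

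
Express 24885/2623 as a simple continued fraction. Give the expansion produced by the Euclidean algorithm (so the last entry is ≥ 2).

24885 = 9×2623 + 1278
2623 = 2×1278 + 67
1278 = 19×67 + 5
67 = 13×5 + 2
5 = 2×2 + 1
2 = 2×1 + 0  (stop)
So 24885/2623 = [9; 2, 19, 13, 2, 2].

[9; 2, 19, 13, 2, 2]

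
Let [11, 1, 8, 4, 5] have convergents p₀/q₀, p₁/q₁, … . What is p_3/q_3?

Using pₖ = aₖpₖ₋₁ + pₖ₋₂, qₖ = aₖqₖ₋₁ + qₖ₋₂ (with p₋₁=1, p₋₂=0, q₋₁=0, q₋₂=1):
  k=0: a=11, p=11, q=1
  k=1: a=1, p=12, q=1
  k=2: a=8, p=107, q=9
  k=3: a=4, p=440, q=37

440/37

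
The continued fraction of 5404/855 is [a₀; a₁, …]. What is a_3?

5404 = 6·855 + 274   →  a_0 = 6
855 = 3·274 + 33   →  a_1 = 3
274 = 8·33 + 10   →  a_2 = 8
33 = 3·10 + 3   →  a_3 = 3

3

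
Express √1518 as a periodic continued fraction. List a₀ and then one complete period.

a₀ = ⌊√1518⌋ = 38.
With m₀=0, d₀=1 and mₖ₊₁ = dₖaₖ − mₖ, dₖ₊₁ = (n − mₖ₊₁²)/dₖ, aₖ₊₁ = ⌊(a₀+mₖ₊₁)/dₖ₊₁⌋:
  k=1: m=38, d=74, a=1
  k=2: m=36, d=3, a=24
  k=3: m=36, d=74, a=1
  k=4: m=38, d=1, a=76
d=1 and a=2a₀=76 at k=4, so the next step gives (m, d) = (38, 74) again — its k=1 value — and the period has length 4.

[38; 1, 24, 1, 76]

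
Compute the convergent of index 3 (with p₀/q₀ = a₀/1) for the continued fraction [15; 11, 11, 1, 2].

2007/133

Using pₖ = aₖpₖ₋₁ + pₖ₋₂, qₖ = aₖqₖ₋₁ + qₖ₋₂ (with p₋₁=1, p₋₂=0, q₋₁=0, q₋₂=1):
  k=0: a=15, p=15, q=1
  k=1: a=11, p=166, q=11
  k=2: a=11, p=1841, q=122
  k=3: a=1, p=2007, q=133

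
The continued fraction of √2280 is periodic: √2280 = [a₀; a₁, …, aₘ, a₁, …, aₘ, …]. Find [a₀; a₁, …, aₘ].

a₀ = ⌊√2280⌋ = 47.
With m₀=0, d₀=1 and mₖ₊₁ = dₖaₖ − mₖ, dₖ₊₁ = (n − mₖ₊₁²)/dₖ, aₖ₊₁ = ⌊(a₀+mₖ₊₁)/dₖ₊₁⌋:
  k=1: m=47, d=71, a=1
  k=2: m=24, d=24, a=2
  k=3: m=24, d=71, a=1
  k=4: m=47, d=1, a=94
d=1 and a=2a₀=94 at k=4, so the next step gives (m, d) = (47, 71) again — its k=1 value — and the period has length 4.

[47; 1, 2, 1, 94]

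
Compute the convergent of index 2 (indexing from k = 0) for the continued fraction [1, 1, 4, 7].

9/5

Using pₖ = aₖpₖ₋₁ + pₖ₋₂, qₖ = aₖqₖ₋₁ + qₖ₋₂ (with p₋₁=1, p₋₂=0, q₋₁=0, q₋₂=1):
  k=0: a=1, p=1, q=1
  k=1: a=1, p=2, q=1
  k=2: a=4, p=9, q=5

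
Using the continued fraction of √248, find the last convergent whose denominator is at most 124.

√248 = [15; 1, 2, 1, 30, …] (period length 4).
Convergents:
  p_0/q_0 = 15/1
  p_1/q_1 = 16/1
  p_2/q_2 = 47/3
  p_3/q_3 = 63/4
  p_4/q_4 = 1937/123
  p_5/q_5 = 2000/127
q_4 = 123 ≤ 124 < 127 = q_5, so the answer is 1937/123.

1937/123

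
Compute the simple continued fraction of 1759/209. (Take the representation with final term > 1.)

[8; 2, 2, 2, 17]

1759 = 8×209 + 87
209 = 2×87 + 35
87 = 2×35 + 17
35 = 2×17 + 1
17 = 17×1 + 0  (stop)
So 1759/209 = [8; 2, 2, 2, 17].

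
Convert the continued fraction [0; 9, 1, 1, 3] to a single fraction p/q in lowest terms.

7/67

Fold from the inside: start with 3/1.
  1 + 1/3 = 4/3
  1 + 3/4 = 7/4
  9 + 4/7 = 67/7
  0 + 7/67 = 7/67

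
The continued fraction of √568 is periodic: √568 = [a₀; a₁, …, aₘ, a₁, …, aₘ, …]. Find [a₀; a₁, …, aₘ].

[23; 1, 4, 1, 46]

a₀ = ⌊√568⌋ = 23.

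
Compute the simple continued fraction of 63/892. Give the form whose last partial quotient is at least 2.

[0; 14, 6, 3, 3]

63 = 0×892 + 63
892 = 14×63 + 10
63 = 6×10 + 3
10 = 3×3 + 1
3 = 3×1 + 0  (stop)
So 63/892 = [0; 14, 6, 3, 3].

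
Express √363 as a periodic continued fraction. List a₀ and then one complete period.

[19; 19, 38]

a₀ = ⌊√363⌋ = 19.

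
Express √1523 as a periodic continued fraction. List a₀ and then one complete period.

[39; 39, 78]

a₀ = ⌊√1523⌋ = 39.
With m₀=0, d₀=1 and mₖ₊₁ = dₖaₖ − mₖ, dₖ₊₁ = (n − mₖ₊₁²)/dₖ, aₖ₊₁ = ⌊(a₀+mₖ₊₁)/dₖ₊₁⌋:
  k=1: m=39, d=2, a=39
  k=2: m=39, d=1, a=78
d=1 and a=2a₀=78 at k=2, so the next step gives (m, d) = (39, 2) again — its k=1 value — and the period has length 2.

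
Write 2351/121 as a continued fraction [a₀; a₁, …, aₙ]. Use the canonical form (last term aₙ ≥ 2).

[19; 2, 3, 17]

2351 = 19·121 + 52
121 = 2·52 + 17
52 = 3·17 + 1
17 = 17·1 + 0  (stop)
So 2351/121 = [19; 2, 3, 17].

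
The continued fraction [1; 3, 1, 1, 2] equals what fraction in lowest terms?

Using pₖ = aₖpₖ₋₁ + pₖ₋₂ and qₖ = aₖqₖ₋₁ + qₖ₋₂:
  k=0: a=1, p=1, q=1
  k=1: a=3, p=4, q=3
  k=2: a=1, p=5, q=4
  k=3: a=1, p=9, q=7
  k=4: a=2, p=23, q=18

23/18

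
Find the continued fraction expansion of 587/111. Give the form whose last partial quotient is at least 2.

587 = 5·111 + 32
111 = 3·32 + 15
32 = 2·15 + 2
15 = 7·2 + 1
2 = 2·1 + 0  (stop)
So 587/111 = [5; 3, 2, 7, 2].

[5; 3, 2, 7, 2]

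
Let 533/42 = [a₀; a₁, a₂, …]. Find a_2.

533 = 12·42 + 29   →  a_0 = 12
42 = 1·29 + 13   →  a_1 = 1
29 = 2·13 + 3   →  a_2 = 2

2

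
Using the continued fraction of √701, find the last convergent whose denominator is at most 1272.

11782/445

√701 = [26; 2, 10, 10, 2, 52, …] (period length 5).
Convergents:
  p_0/q_0 = 26/1
  p_1/q_1 = 53/2
  p_2/q_2 = 556/21
  p_3/q_3 = 5613/212
  p_4/q_4 = 11782/445
  p_5/q_5 = 618277/23352
q_4 = 445 ≤ 1272 < 23352 = q_5, so the answer is 11782/445.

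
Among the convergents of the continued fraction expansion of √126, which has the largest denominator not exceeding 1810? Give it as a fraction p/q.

√126 = [11; 4, 2, 4, 22, …] (period length 4).
Convergents:
  p_0/q_0 = 11/1
  p_1/q_1 = 45/4
  p_2/q_2 = 101/9
  p_3/q_3 = 449/40
  p_4/q_4 = 9979/889
  p_5/q_5 = 40365/3596
q_4 = 889 ≤ 1810 < 3596 = q_5, so the answer is 9979/889.

9979/889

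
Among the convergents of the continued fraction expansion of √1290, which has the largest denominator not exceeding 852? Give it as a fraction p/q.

√1290 = [35; 1, 10, 1, 70, …] (period length 4).
Convergents:
  p_0/q_0 = 35/1
  p_1/q_1 = 36/1
  p_2/q_2 = 395/11
  p_3/q_3 = 431/12
  p_4/q_4 = 30565/851
  p_5/q_5 = 30996/863
q_4 = 851 ≤ 852 < 863 = q_5, so the answer is 30565/851.

30565/851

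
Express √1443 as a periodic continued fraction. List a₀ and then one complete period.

a₀ = ⌊√1443⌋ = 37.
With m₀=0, d₀=1 and mₖ₊₁ = dₖaₖ − mₖ, dₖ₊₁ = (n − mₖ₊₁²)/dₖ, aₖ₊₁ = ⌊(a₀+mₖ₊₁)/dₖ₊₁⌋:
  k=1: m=37, d=74, a=1
  k=2: m=37, d=1, a=74
d=1 and a=2a₀=74 at k=2, so the next step gives (m, d) = (37, 74) again — its k=1 value — and the period has length 2.

[37; 1, 74]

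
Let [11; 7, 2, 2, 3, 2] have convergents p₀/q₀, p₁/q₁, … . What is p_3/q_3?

412/37

Using pₖ = aₖpₖ₋₁ + pₖ₋₂, qₖ = aₖqₖ₋₁ + qₖ₋₂ (with p₋₁=1, p₋₂=0, q₋₁=0, q₋₂=1):
  k=0: a=11, p=11, q=1
  k=1: a=7, p=78, q=7
  k=2: a=2, p=167, q=15
  k=3: a=2, p=412, q=37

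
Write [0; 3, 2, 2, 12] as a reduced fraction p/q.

62/211

Using pₖ = aₖpₖ₋₁ + pₖ₋₂ and qₖ = aₖqₖ₋₁ + qₖ₋₂:
  k=0: a=0, p=0, q=1
  k=1: a=3, p=1, q=3
  k=2: a=2, p=2, q=7
  k=3: a=2, p=5, q=17
  k=4: a=12, p=62, q=211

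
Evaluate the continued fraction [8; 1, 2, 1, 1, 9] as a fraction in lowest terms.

584/67

Fold from the inside: start with 9/1.
  1 + 1/9 = 10/9
  1 + 9/10 = 19/10
  2 + 10/19 = 48/19
  1 + 19/48 = 67/48
  8 + 48/67 = 584/67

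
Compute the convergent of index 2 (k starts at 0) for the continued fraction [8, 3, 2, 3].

58/7

Using pₖ = aₖpₖ₋₁ + pₖ₋₂, qₖ = aₖqₖ₋₁ + qₖ₋₂ (with p₋₁=1, p₋₂=0, q₋₁=0, q₋₂=1):
  k=0: a=8, p=8, q=1
  k=1: a=3, p=25, q=3
  k=2: a=2, p=58, q=7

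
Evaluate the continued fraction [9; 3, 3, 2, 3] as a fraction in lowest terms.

Using pₖ = aₖpₖ₋₁ + pₖ₋₂ and qₖ = aₖqₖ₋₁ + qₖ₋₂:
  k=0: a=9, p=9, q=1
  k=1: a=3, p=28, q=3
  k=2: a=3, p=93, q=10
  k=3: a=2, p=214, q=23
  k=4: a=3, p=735, q=79

735/79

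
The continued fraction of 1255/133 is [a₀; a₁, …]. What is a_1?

1255 = 9·133 + 58   →  a_0 = 9
133 = 2·58 + 17   →  a_1 = 2

2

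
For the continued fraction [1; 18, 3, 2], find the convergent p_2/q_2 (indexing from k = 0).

58/55

Using pₖ = aₖpₖ₋₁ + pₖ₋₂, qₖ = aₖqₖ₋₁ + qₖ₋₂ (with p₋₁=1, p₋₂=0, q₋₁=0, q₋₂=1):
  k=0: a=1, p=1, q=1
  k=1: a=18, p=19, q=18
  k=2: a=3, p=58, q=55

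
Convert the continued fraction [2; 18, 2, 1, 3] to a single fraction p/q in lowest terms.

415/202

Fold from the inside: start with 3/1.
  1 + 1/3 = 4/3
  2 + 3/4 = 11/4
  18 + 4/11 = 202/11
  2 + 11/202 = 415/202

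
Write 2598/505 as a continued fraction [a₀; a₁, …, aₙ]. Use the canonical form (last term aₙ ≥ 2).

2598 = 5·505 + 73
505 = 6·73 + 67
73 = 1·67 + 6
67 = 11·6 + 1
6 = 6·1 + 0  (stop)
So 2598/505 = [5; 6, 1, 11, 6].

[5; 6, 1, 11, 6]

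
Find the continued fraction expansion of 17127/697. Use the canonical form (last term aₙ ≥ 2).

[24; 1, 1, 2, 1, 19, 5]

17127 = 24×697 + 399
697 = 1×399 + 298
399 = 1×298 + 101
298 = 2×101 + 96
101 = 1×96 + 5
96 = 19×5 + 1
5 = 5×1 + 0  (stop)
So 17127/697 = [24; 1, 1, 2, 1, 19, 5].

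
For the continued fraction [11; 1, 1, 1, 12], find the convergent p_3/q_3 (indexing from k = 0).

35/3

Using pₖ = aₖpₖ₋₁ + pₖ₋₂, qₖ = aₖqₖ₋₁ + qₖ₋₂ (with p₋₁=1, p₋₂=0, q₋₁=0, q₋₂=1):
  k=0: a=11, p=11, q=1
  k=1: a=1, p=12, q=1
  k=2: a=1, p=23, q=2
  k=3: a=1, p=35, q=3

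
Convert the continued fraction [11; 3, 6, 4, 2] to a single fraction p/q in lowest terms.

Using pₖ = aₖpₖ₋₁ + pₖ₋₂ and qₖ = aₖqₖ₋₁ + qₖ₋₂:
  k=0: a=11, p=11, q=1
  k=1: a=3, p=34, q=3
  k=2: a=6, p=215, q=19
  k=3: a=4, p=894, q=79
  k=4: a=2, p=2003, q=177

2003/177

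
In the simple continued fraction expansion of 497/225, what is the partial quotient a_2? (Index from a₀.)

1

497 = 2·225 + 47   →  a_0 = 2
225 = 4·47 + 37   →  a_1 = 4
47 = 1·37 + 10   →  a_2 = 1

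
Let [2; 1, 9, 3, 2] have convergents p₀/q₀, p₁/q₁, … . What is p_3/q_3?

90/31

Using pₖ = aₖpₖ₋₁ + pₖ₋₂, qₖ = aₖqₖ₋₁ + qₖ₋₂ (with p₋₁=1, p₋₂=0, q₋₁=0, q₋₂=1):
  k=0: a=2, p=2, q=1
  k=1: a=1, p=3, q=1
  k=2: a=9, p=29, q=10
  k=3: a=3, p=90, q=31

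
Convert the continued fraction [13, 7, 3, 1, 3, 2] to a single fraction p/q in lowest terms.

3245/247

Fold from the inside: start with 2/1.
  3 + 1/2 = 7/2
  1 + 2/7 = 9/7
  3 + 7/9 = 34/9
  7 + 9/34 = 247/34
  13 + 34/247 = 3245/247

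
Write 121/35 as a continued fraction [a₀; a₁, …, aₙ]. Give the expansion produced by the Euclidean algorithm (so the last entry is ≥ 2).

121 = 3×35 + 16
35 = 2×16 + 3
16 = 5×3 + 1
3 = 3×1 + 0  (stop)
So 121/35 = [3; 2, 5, 3].

[3; 2, 5, 3]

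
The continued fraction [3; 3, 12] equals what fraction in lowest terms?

123/37

Using pₖ = aₖpₖ₋₁ + pₖ₋₂ and qₖ = aₖqₖ₋₁ + qₖ₋₂:
  k=0: a=3, p=3, q=1
  k=1: a=3, p=10, q=3
  k=2: a=12, p=123, q=37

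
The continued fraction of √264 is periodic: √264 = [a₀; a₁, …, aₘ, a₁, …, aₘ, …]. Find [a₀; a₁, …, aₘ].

a₀ = ⌊√264⌋ = 16.
With m₀=0, d₀=1 and mₖ₊₁ = dₖaₖ − mₖ, dₖ₊₁ = (n − mₖ₊₁²)/dₖ, aₖ₊₁ = ⌊(a₀+mₖ₊₁)/dₖ₊₁⌋:
  k=1: m=16, d=8, a=4
  k=2: m=16, d=1, a=32
d=1 and a=2a₀=32 at k=2, so the next step gives (m, d) = (16, 8) again — its k=1 value — and the period has length 2.

[16; 4, 32]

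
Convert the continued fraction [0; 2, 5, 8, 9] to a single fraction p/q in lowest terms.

374/821

Using pₖ = aₖpₖ₋₁ + pₖ₋₂ and qₖ = aₖqₖ₋₁ + qₖ₋₂:
  k=0: a=0, p=0, q=1
  k=1: a=2, p=1, q=2
  k=2: a=5, p=5, q=11
  k=3: a=8, p=41, q=90
  k=4: a=9, p=374, q=821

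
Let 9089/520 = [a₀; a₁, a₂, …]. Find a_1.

9089 = 17·520 + 249   →  a_0 = 17
520 = 2·249 + 22   →  a_1 = 2

2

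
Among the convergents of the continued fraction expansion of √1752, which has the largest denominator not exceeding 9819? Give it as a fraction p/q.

171697/4102

√1752 = [41; 1, 5, 1, 82, …] (period length 4).
Convergents:
  p_0/q_0 = 41/1
  p_1/q_1 = 42/1
  p_2/q_2 = 251/6
  p_3/q_3 = 293/7
  p_4/q_4 = 24277/580
  p_5/q_5 = 24570/587
  p_6/q_6 = 147127/3515
  p_7/q_7 = 171697/4102
  p_8/q_8 = 14226281/339879
q_7 = 4102 ≤ 9819 < 339879 = q_8, so the answer is 171697/4102.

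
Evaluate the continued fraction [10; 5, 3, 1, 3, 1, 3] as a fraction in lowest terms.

Fold from the inside: start with 3/1.
  1 + 1/3 = 4/3
  3 + 3/4 = 15/4
  1 + 4/15 = 19/15
  3 + 15/19 = 72/19
  5 + 19/72 = 379/72
  10 + 72/379 = 3862/379

3862/379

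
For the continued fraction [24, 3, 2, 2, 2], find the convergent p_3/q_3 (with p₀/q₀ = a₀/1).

Using pₖ = aₖpₖ₋₁ + pₖ₋₂, qₖ = aₖqₖ₋₁ + qₖ₋₂ (with p₋₁=1, p₋₂=0, q₋₁=0, q₋₂=1):
  k=0: a=24, p=24, q=1
  k=1: a=3, p=73, q=3
  k=2: a=2, p=170, q=7
  k=3: a=2, p=413, q=17

413/17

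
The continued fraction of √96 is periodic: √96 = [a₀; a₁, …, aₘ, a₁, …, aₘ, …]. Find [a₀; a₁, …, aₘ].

a₀ = ⌊√96⌋ = 9.

[9; 1, 3, 1, 18]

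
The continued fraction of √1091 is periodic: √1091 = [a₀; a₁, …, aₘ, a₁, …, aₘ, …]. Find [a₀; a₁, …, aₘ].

[33; 33, 66]

a₀ = ⌊√1091⌋ = 33.
With m₀=0, d₀=1 and mₖ₊₁ = dₖaₖ − mₖ, dₖ₊₁ = (n − mₖ₊₁²)/dₖ, aₖ₊₁ = ⌊(a₀+mₖ₊₁)/dₖ₊₁⌋:
  k=1: m=33, d=2, a=33
  k=2: m=33, d=1, a=66
d=1 and a=2a₀=66 at k=2, so the next step gives (m, d) = (33, 2) again — its k=1 value — and the period has length 2.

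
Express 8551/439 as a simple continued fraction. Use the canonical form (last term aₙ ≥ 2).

[19; 2, 11, 19]

8551 = 19·439 + 210
439 = 2·210 + 19
210 = 11·19 + 1
19 = 19·1 + 0  (stop)
So 8551/439 = [19; 2, 11, 19].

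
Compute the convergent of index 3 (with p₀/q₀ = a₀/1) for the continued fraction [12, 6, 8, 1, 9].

Using pₖ = aₖpₖ₋₁ + pₖ₋₂, qₖ = aₖqₖ₋₁ + qₖ₋₂ (with p₋₁=1, p₋₂=0, q₋₁=0, q₋₂=1):
  k=0: a=12, p=12, q=1
  k=1: a=6, p=73, q=6
  k=2: a=8, p=596, q=49
  k=3: a=1, p=669, q=55

669/55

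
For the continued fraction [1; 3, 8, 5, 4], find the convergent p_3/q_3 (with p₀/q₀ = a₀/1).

Using pₖ = aₖpₖ₋₁ + pₖ₋₂, qₖ = aₖqₖ₋₁ + qₖ₋₂ (with p₋₁=1, p₋₂=0, q₋₁=0, q₋₂=1):
  k=0: a=1, p=1, q=1
  k=1: a=3, p=4, q=3
  k=2: a=8, p=33, q=25
  k=3: a=5, p=169, q=128

169/128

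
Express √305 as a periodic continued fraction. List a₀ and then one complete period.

a₀ = ⌊√305⌋ = 17.
With m₀=0, d₀=1 and mₖ₊₁ = dₖaₖ − mₖ, dₖ₊₁ = (n − mₖ₊₁²)/dₖ, aₖ₊₁ = ⌊(a₀+mₖ₊₁)/dₖ₊₁⌋:
  k=1: m=17, d=16, a=2
  k=2: m=15, d=5, a=6
  k=3: m=15, d=16, a=2
  k=4: m=17, d=1, a=34
d=1 and a=2a₀=34 at k=4, so the next step gives (m, d) = (17, 16) again — its k=1 value — and the period has length 4.

[17; 2, 6, 2, 34]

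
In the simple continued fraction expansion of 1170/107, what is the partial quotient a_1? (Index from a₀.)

1

1170 = 10·107 + 100   →  a_0 = 10
107 = 1·100 + 7   →  a_1 = 1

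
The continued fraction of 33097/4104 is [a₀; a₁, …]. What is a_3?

33097 = 8·4104 + 265   →  a_0 = 8
4104 = 15·265 + 129   →  a_1 = 15
265 = 2·129 + 7   →  a_2 = 2
129 = 18·7 + 3   →  a_3 = 18

18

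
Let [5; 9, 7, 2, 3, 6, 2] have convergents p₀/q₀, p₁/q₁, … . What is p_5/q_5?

15262/2987

Using pₖ = aₖpₖ₋₁ + pₖ₋₂, qₖ = aₖqₖ₋₁ + qₖ₋₂ (with p₋₁=1, p₋₂=0, q₋₁=0, q₋₂=1):
  k=0: a=5, p=5, q=1
  k=1: a=9, p=46, q=9
  k=2: a=7, p=327, q=64
  k=3: a=2, p=700, q=137
  k=4: a=3, p=2427, q=475
  k=5: a=6, p=15262, q=2987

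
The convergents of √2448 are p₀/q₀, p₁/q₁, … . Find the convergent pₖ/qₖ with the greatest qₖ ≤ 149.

√2448 = [49; 2, 10, 2, 98, …] (period length 4).
Convergents:
  p_0/q_0 = 49/1
  p_1/q_1 = 99/2
  p_2/q_2 = 1039/21
  p_3/q_3 = 2177/44
  p_4/q_4 = 214385/4333
q_3 = 44 ≤ 149 < 4333 = q_4, so the answer is 2177/44.

2177/44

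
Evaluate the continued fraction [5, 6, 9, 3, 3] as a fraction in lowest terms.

Fold from the inside: start with 3/1.
  3 + 1/3 = 10/3
  9 + 3/10 = 93/10
  6 + 10/93 = 568/93
  5 + 93/568 = 2933/568

2933/568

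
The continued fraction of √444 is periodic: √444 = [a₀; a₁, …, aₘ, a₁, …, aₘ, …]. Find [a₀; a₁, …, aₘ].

[21; 14, 42]

a₀ = ⌊√444⌋ = 21.
With m₀=0, d₀=1 and mₖ₊₁ = dₖaₖ − mₖ, dₖ₊₁ = (n − mₖ₊₁²)/dₖ, aₖ₊₁ = ⌊(a₀+mₖ₊₁)/dₖ₊₁⌋:
  k=1: m=21, d=3, a=14
  k=2: m=21, d=1, a=42
d=1 and a=2a₀=42 at k=2, so the next step gives (m, d) = (21, 3) again — its k=1 value — and the period has length 2.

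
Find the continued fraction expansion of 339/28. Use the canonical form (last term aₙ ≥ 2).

[12; 9, 3]

339 = 12·28 + 3
28 = 9·3 + 1
3 = 3·1 + 0  (stop)
So 339/28 = [12; 9, 3].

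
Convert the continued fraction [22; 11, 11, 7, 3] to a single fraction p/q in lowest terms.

60019/2717

Using pₖ = aₖpₖ₋₁ + pₖ₋₂ and qₖ = aₖqₖ₋₁ + qₖ₋₂:
  k=0: a=22, p=22, q=1
  k=1: a=11, p=243, q=11
  k=2: a=11, p=2695, q=122
  k=3: a=7, p=19108, q=865
  k=4: a=3, p=60019, q=2717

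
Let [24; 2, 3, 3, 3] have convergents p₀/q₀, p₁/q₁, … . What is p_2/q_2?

Using pₖ = aₖpₖ₋₁ + pₖ₋₂, qₖ = aₖqₖ₋₁ + qₖ₋₂ (with p₋₁=1, p₋₂=0, q₋₁=0, q₋₂=1):
  k=0: a=24, p=24, q=1
  k=1: a=2, p=49, q=2
  k=2: a=3, p=171, q=7

171/7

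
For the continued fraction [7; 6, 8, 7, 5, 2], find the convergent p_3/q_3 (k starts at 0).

2500/349

Using pₖ = aₖpₖ₋₁ + pₖ₋₂, qₖ = aₖqₖ₋₁ + qₖ₋₂ (with p₋₁=1, p₋₂=0, q₋₁=0, q₋₂=1):
  k=0: a=7, p=7, q=1
  k=1: a=6, p=43, q=6
  k=2: a=8, p=351, q=49
  k=3: a=7, p=2500, q=349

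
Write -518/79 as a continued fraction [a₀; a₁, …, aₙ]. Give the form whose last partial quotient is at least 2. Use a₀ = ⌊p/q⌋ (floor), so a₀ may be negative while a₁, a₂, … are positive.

[-7; 2, 3, 1, 8]

-518 = -7×79 + 35
79 = 2×35 + 9
35 = 3×9 + 8
9 = 1×8 + 1
8 = 8×1 + 0  (stop)
So -518/79 = [-7; 2, 3, 1, 8].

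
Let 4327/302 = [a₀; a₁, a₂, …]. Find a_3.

1

4327 = 14·302 + 99   →  a_0 = 14
302 = 3·99 + 5   →  a_1 = 3
99 = 19·5 + 4   →  a_2 = 19
5 = 1·4 + 1   →  a_3 = 1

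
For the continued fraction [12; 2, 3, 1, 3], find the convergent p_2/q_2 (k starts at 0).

Using pₖ = aₖpₖ₋₁ + pₖ₋₂, qₖ = aₖqₖ₋₁ + qₖ₋₂ (with p₋₁=1, p₋₂=0, q₋₁=0, q₋₂=1):
  k=0: a=12, p=12, q=1
  k=1: a=2, p=25, q=2
  k=2: a=3, p=87, q=7

87/7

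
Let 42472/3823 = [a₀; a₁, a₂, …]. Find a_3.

42472 = 11·3823 + 419   →  a_0 = 11
3823 = 9·419 + 52   →  a_1 = 9
419 = 8·52 + 3   →  a_2 = 8
52 = 17·3 + 1   →  a_3 = 17

17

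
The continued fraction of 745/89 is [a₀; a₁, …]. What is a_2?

1

745 = 8·89 + 33   →  a_0 = 8
89 = 2·33 + 23   →  a_1 = 2
33 = 1·23 + 10   →  a_2 = 1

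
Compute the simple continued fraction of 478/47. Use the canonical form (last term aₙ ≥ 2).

[10; 5, 1, 7]

478 = 10*47 + 8
47 = 5*8 + 7
8 = 1*7 + 1
7 = 7*1 + 0  (stop)
So 478/47 = [10; 5, 1, 7].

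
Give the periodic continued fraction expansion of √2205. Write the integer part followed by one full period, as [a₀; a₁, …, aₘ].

[46; 1, 22, 2, 22, 1, 92]

a₀ = ⌊√2205⌋ = 46.
With m₀=0, d₀=1 and mₖ₊₁ = dₖaₖ − mₖ, dₖ₊₁ = (n − mₖ₊₁²)/dₖ, aₖ₊₁ = ⌊(a₀+mₖ₊₁)/dₖ₊₁⌋:
  k=1: m=46, d=89, a=1
  k=2: m=43, d=4, a=22
  k=3: m=45, d=45, a=2
  k=4: m=45, d=4, a=22
  k=5: m=43, d=89, a=1
  k=6: m=46, d=1, a=92
d=1 and a=2a₀=92 at k=6, so the next step gives (m, d) = (46, 89) again — its k=1 value — and the period has length 6.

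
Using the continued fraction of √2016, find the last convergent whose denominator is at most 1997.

40365/899

√2016 = [44; 1, 8, 1, 88, …] (period length 4).
Convergents:
  p_0/q_0 = 44/1
  p_1/q_1 = 45/1
  p_2/q_2 = 404/9
  p_3/q_3 = 449/10
  p_4/q_4 = 39916/889
  p_5/q_5 = 40365/899
  p_6/q_6 = 362836/8081
q_5 = 899 ≤ 1997 < 8081 = q_6, so the answer is 40365/899.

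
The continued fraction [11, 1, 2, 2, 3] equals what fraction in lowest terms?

281/24

Fold from the inside: start with 3/1.
  2 + 1/3 = 7/3
  2 + 3/7 = 17/7
  1 + 7/17 = 24/17
  11 + 17/24 = 281/24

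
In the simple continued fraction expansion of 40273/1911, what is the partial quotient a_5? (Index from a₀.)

2

40273 = 21·1911 + 142   →  a_0 = 21
1911 = 13·142 + 65   →  a_1 = 13
142 = 2·65 + 12   →  a_2 = 2
65 = 5·12 + 5   →  a_3 = 5
12 = 2·5 + 2   →  a_4 = 2
5 = 2·2 + 1   →  a_5 = 2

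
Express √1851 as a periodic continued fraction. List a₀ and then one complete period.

a₀ = ⌊√1851⌋ = 43.
With m₀=0, d₀=1 and mₖ₊₁ = dₖaₖ − mₖ, dₖ₊₁ = (n − mₖ₊₁²)/dₖ, aₖ₊₁ = ⌊(a₀+mₖ₊₁)/dₖ₊₁⌋:
  k=1: m=43, d=2, a=43
  k=2: m=43, d=1, a=86
d=1 and a=2a₀=86 at k=2, so the next step gives (m, d) = (43, 2) again — its k=1 value — and the period has length 2.

[43; 43, 86]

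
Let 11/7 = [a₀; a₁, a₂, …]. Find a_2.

1

11 = 1·7 + 4   →  a_0 = 1
7 = 1·4 + 3   →  a_1 = 1
4 = 1·3 + 1   →  a_2 = 1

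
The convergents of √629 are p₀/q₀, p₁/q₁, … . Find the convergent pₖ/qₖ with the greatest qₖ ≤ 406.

7850/313

√629 = [25; 12, 1, 1, 12, 50, …] (period length 5).
Convergents:
  p_0/q_0 = 25/1
  p_1/q_1 = 301/12
  p_2/q_2 = 326/13
  p_3/q_3 = 627/25
  p_4/q_4 = 7850/313
  p_5/q_5 = 393127/15675
q_4 = 313 ≤ 406 < 15675 = q_5, so the answer is 7850/313.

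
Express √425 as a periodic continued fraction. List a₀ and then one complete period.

a₀ = ⌊√425⌋ = 20.
With m₀=0, d₀=1 and mₖ₊₁ = dₖaₖ − mₖ, dₖ₊₁ = (n − mₖ₊₁²)/dₖ, aₖ₊₁ = ⌊(a₀+mₖ₊₁)/dₖ₊₁⌋:
  k=1: m=20, d=25, a=1
  k=2: m=5, d=16, a=1
  k=3: m=11, d=19, a=1
  k=4: m=8, d=19, a=1
  k=5: m=11, d=16, a=1
  k=6: m=5, d=25, a=1
  k=7: m=20, d=1, a=40
d=1 and a=2a₀=40 at k=7, so the next step gives (m, d) = (20, 25) again — its k=1 value — and the period has length 7.

[20; 1, 1, 1, 1, 1, 1, 40]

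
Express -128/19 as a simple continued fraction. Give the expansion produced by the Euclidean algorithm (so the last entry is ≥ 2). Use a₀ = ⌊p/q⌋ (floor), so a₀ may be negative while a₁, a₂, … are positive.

-128 = -7*19 + 5
19 = 3*5 + 4
5 = 1*4 + 1
4 = 4*1 + 0  (stop)
So -128/19 = [-7; 3, 1, 4].

[-7; 3, 1, 4]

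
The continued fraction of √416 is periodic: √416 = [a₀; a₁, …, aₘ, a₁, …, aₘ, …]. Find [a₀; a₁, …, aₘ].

[20; 2, 1, 1, 9, 1, 1, 2, 40]

a₀ = ⌊√416⌋ = 20.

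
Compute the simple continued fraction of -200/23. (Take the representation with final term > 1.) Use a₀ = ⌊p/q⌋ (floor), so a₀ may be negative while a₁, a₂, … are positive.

-200 = -9×23 + 7
23 = 3×7 + 2
7 = 3×2 + 1
2 = 2×1 + 0  (stop)
So -200/23 = [-9; 3, 3, 2].

[-9; 3, 3, 2]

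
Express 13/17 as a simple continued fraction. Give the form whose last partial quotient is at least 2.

13 = 0×17 + 13
17 = 1×13 + 4
13 = 3×4 + 1
4 = 4×1 + 0  (stop)
So 13/17 = [0; 1, 3, 4].

[0; 1, 3, 4]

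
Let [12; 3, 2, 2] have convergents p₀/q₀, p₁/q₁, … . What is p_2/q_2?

Using pₖ = aₖpₖ₋₁ + pₖ₋₂, qₖ = aₖqₖ₋₁ + qₖ₋₂ (with p₋₁=1, p₋₂=0, q₋₁=0, q₋₂=1):
  k=0: a=12, p=12, q=1
  k=1: a=3, p=37, q=3
  k=2: a=2, p=86, q=7

86/7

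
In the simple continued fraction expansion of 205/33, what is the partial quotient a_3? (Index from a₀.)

2

205 = 6·33 + 7   →  a_0 = 6
33 = 4·7 + 5   →  a_1 = 4
7 = 1·5 + 2   →  a_2 = 1
5 = 2·2 + 1   →  a_3 = 2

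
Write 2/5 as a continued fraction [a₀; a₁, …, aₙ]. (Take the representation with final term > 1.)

2 = 0·5 + 2
5 = 2·2 + 1
2 = 2·1 + 0  (stop)
So 2/5 = [0; 2, 2].

[0; 2, 2]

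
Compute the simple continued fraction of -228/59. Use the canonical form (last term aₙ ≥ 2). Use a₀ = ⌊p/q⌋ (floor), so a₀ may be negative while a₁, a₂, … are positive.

[-4; 7, 2, 1, 2]

-228 = -4*59 + 8
59 = 7*8 + 3
8 = 2*3 + 2
3 = 1*2 + 1
2 = 2*1 + 0  (stop)
So -228/59 = [-4; 7, 2, 1, 2].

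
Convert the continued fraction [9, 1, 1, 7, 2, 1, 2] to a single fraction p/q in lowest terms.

1201/126

Using pₖ = aₖpₖ₋₁ + pₖ₋₂ and qₖ = aₖqₖ₋₁ + qₖ₋₂:
  k=0: a=9, p=9, q=1
  k=1: a=1, p=10, q=1
  k=2: a=1, p=19, q=2
  k=3: a=7, p=143, q=15
  k=4: a=2, p=305, q=32
  k=5: a=1, p=448, q=47
  k=6: a=2, p=1201, q=126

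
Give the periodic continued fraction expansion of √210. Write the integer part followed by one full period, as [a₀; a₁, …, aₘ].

a₀ = ⌊√210⌋ = 14.
With m₀=0, d₀=1 and mₖ₊₁ = dₖaₖ − mₖ, dₖ₊₁ = (n − mₖ₊₁²)/dₖ, aₖ₊₁ = ⌊(a₀+mₖ₊₁)/dₖ₊₁⌋:
  k=1: m=14, d=14, a=2
  k=2: m=14, d=1, a=28
d=1 and a=2a₀=28 at k=2, so the next step gives (m, d) = (14, 14) again — its k=1 value — and the period has length 2.

[14; 2, 28]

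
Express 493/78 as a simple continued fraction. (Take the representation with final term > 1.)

[6; 3, 8, 3]

493 = 6×78 + 25
78 = 3×25 + 3
25 = 8×3 + 1
3 = 3×1 + 0  (stop)
So 493/78 = [6; 3, 8, 3].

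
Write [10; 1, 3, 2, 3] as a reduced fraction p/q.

Fold from the inside: start with 3/1.
  2 + 1/3 = 7/3
  3 + 3/7 = 24/7
  1 + 7/24 = 31/24
  10 + 24/31 = 334/31

334/31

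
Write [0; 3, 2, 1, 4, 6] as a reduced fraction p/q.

87/292

Fold from the inside: start with 6/1.
  4 + 1/6 = 25/6
  1 + 6/25 = 31/25
  2 + 25/31 = 87/31
  3 + 31/87 = 292/87
  0 + 87/292 = 87/292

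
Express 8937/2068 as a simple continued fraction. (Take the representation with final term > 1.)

8937 = 4×2068 + 665
2068 = 3×665 + 73
665 = 9×73 + 8
73 = 9×8 + 1
8 = 8×1 + 0  (stop)
So 8937/2068 = [4; 3, 9, 9, 8].

[4; 3, 9, 9, 8]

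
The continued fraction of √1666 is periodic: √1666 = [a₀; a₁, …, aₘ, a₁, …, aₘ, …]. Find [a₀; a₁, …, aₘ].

[40; 1, 4, 2, 4, 1, 80]

a₀ = ⌊√1666⌋ = 40.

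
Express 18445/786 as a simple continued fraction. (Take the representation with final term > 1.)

[23; 2, 7, 17, 3]

18445 = 23×786 + 367
786 = 2×367 + 52
367 = 7×52 + 3
52 = 17×3 + 1
3 = 3×1 + 0  (stop)
So 18445/786 = [23; 2, 7, 17, 3].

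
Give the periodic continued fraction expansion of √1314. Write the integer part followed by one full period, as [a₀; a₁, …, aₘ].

a₀ = ⌊√1314⌋ = 36.
With m₀=0, d₀=1 and mₖ₊₁ = dₖaₖ − mₖ, dₖ₊₁ = (n − mₖ₊₁²)/dₖ, aₖ₊₁ = ⌊(a₀+mₖ₊₁)/dₖ₊₁⌋:
  k=1: m=36, d=18, a=4
  k=2: m=36, d=1, a=72
d=1 and a=2a₀=72 at k=2, so the next step gives (m, d) = (36, 18) again — its k=1 value — and the period has length 2.

[36; 4, 72]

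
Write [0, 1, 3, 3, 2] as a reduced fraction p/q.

23/30

Fold from the inside: start with 2/1.
  3 + 1/2 = 7/2
  3 + 2/7 = 23/7
  1 + 7/23 = 30/23
  0 + 23/30 = 23/30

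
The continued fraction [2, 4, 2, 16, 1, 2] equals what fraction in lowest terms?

Using pₖ = aₖpₖ₋₁ + pₖ₋₂ and qₖ = aₖqₖ₋₁ + qₖ₋₂:
  k=0: a=2, p=2, q=1
  k=1: a=4, p=9, q=4
  k=2: a=2, p=20, q=9
  k=3: a=16, p=329, q=148
  k=4: a=1, p=349, q=157
  k=5: a=2, p=1027, q=462

1027/462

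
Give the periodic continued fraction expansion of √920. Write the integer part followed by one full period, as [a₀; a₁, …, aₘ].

[30; 3, 60]

a₀ = ⌊√920⌋ = 30.
With m₀=0, d₀=1 and mₖ₊₁ = dₖaₖ − mₖ, dₖ₊₁ = (n − mₖ₊₁²)/dₖ, aₖ₊₁ = ⌊(a₀+mₖ₊₁)/dₖ₊₁⌋:
  k=1: m=30, d=20, a=3
  k=2: m=30, d=1, a=60
d=1 and a=2a₀=60 at k=2, so the next step gives (m, d) = (30, 20) again — its k=1 value — and the period has length 2.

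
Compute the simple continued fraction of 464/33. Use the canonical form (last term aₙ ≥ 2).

464 = 14*33 + 2
33 = 16*2 + 1
2 = 2*1 + 0  (stop)
So 464/33 = [14; 16, 2].

[14; 16, 2]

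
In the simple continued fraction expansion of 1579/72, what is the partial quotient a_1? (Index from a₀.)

1579 = 21·72 + 67   →  a_0 = 21
72 = 1·67 + 5   →  a_1 = 1

1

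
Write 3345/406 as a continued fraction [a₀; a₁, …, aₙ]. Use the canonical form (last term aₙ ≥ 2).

3345 = 8×406 + 97
406 = 4×97 + 18
97 = 5×18 + 7
18 = 2×7 + 4
7 = 1×4 + 3
4 = 1×3 + 1
3 = 3×1 + 0  (stop)
So 3345/406 = [8; 4, 5, 2, 1, 1, 3].

[8; 4, 5, 2, 1, 1, 3]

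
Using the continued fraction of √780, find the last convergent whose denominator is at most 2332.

21868/783

√780 = [27; 1, 12, 1, 54, …] (period length 4).
Convergents:
  p_0/q_0 = 27/1
  p_1/q_1 = 28/1
  p_2/q_2 = 363/13
  p_3/q_3 = 391/14
  p_4/q_4 = 21477/769
  p_5/q_5 = 21868/783
  p_6/q_6 = 283893/10165
q_5 = 783 ≤ 2332 < 10165 = q_6, so the answer is 21868/783.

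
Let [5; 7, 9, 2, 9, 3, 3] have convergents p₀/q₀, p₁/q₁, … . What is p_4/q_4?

Using pₖ = aₖpₖ₋₁ + pₖ₋₂, qₖ = aₖqₖ₋₁ + qₖ₋₂ (with p₋₁=1, p₋₂=0, q₋₁=0, q₋₂=1):
  k=0: a=5, p=5, q=1
  k=1: a=7, p=36, q=7
  k=2: a=9, p=329, q=64
  k=3: a=2, p=694, q=135
  k=4: a=9, p=6575, q=1279

6575/1279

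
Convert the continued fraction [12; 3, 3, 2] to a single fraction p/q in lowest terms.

Fold from the inside: start with 2/1.
  3 + 1/2 = 7/2
  3 + 2/7 = 23/7
  12 + 7/23 = 283/23

283/23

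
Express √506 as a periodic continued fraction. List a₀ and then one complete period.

a₀ = ⌊√506⌋ = 22.
With m₀=0, d₀=1 and mₖ₊₁ = dₖaₖ − mₖ, dₖ₊₁ = (n − mₖ₊₁²)/dₖ, aₖ₊₁ = ⌊(a₀+mₖ₊₁)/dₖ₊₁⌋:
  k=1: m=22, d=22, a=2
  k=2: m=22, d=1, a=44
d=1 and a=2a₀=44 at k=2, so the next step gives (m, d) = (22, 22) again — its k=1 value — and the period has length 2.

[22; 2, 44]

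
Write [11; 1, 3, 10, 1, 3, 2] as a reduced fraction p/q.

Using pₖ = aₖpₖ₋₁ + pₖ₋₂ and qₖ = aₖqₖ₋₁ + qₖ₋₂:
  k=0: a=11, p=11, q=1
  k=1: a=1, p=12, q=1
  k=2: a=3, p=47, q=4
  k=3: a=10, p=482, q=41
  k=4: a=1, p=529, q=45
  k=5: a=3, p=2069, q=176
  k=6: a=2, p=4667, q=397

4667/397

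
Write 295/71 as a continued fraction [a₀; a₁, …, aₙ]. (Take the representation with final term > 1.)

295 = 4·71 + 11
71 = 6·11 + 5
11 = 2·5 + 1
5 = 5·1 + 0  (stop)
So 295/71 = [4; 6, 2, 5].

[4; 6, 2, 5]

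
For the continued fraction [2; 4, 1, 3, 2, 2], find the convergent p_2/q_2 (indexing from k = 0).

Using pₖ = aₖpₖ₋₁ + pₖ₋₂, qₖ = aₖqₖ₋₁ + qₖ₋₂ (with p₋₁=1, p₋₂=0, q₋₁=0, q₋₂=1):
  k=0: a=2, p=2, q=1
  k=1: a=4, p=9, q=4
  k=2: a=1, p=11, q=5

11/5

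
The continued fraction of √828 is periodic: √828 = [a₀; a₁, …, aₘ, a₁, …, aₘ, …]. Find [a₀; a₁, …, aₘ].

[28; 1, 3, 2, 3, 1, 56]

a₀ = ⌊√828⌋ = 28.
With m₀=0, d₀=1 and mₖ₊₁ = dₖaₖ − mₖ, dₖ₊₁ = (n − mₖ₊₁²)/dₖ, aₖ₊₁ = ⌊(a₀+mₖ₊₁)/dₖ₊₁⌋:
  k=1: m=28, d=44, a=1
  k=2: m=16, d=13, a=3
  k=3: m=23, d=23, a=2
  k=4: m=23, d=13, a=3
  k=5: m=16, d=44, a=1
  k=6: m=28, d=1, a=56
d=1 and a=2a₀=56 at k=6, so the next step gives (m, d) = (28, 44) again — its k=1 value — and the period has length 6.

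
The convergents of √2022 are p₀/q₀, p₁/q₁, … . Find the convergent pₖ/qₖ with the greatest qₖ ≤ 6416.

121365/2699

√2022 = [44; 1, 28, 1, 88, …] (period length 4).
Convergents:
  p_0/q_0 = 44/1
  p_1/q_1 = 45/1
  p_2/q_2 = 1304/29
  p_3/q_3 = 1349/30
  p_4/q_4 = 120016/2669
  p_5/q_5 = 121365/2699
  p_6/q_6 = 3518236/78241
q_5 = 2699 ≤ 6416 < 78241 = q_6, so the answer is 121365/2699.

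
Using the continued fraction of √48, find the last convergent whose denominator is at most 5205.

√48 = [6; 1, 12, …] (period length 2).
Convergents:
  p_0/q_0 = 6/1
  p_1/q_1 = 7/1
  p_2/q_2 = 90/13
  p_3/q_3 = 97/14
  p_4/q_4 = 1254/181
  p_5/q_5 = 1351/195
  p_6/q_6 = 17466/2521
  p_7/q_7 = 18817/2716
  p_8/q_8 = 243270/35113
q_7 = 2716 ≤ 5205 < 35113 = q_8, so the answer is 18817/2716.

18817/2716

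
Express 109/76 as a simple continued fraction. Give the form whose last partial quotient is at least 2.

109 = 1·76 + 33
76 = 2·33 + 10
33 = 3·10 + 3
10 = 3·3 + 1
3 = 3·1 + 0  (stop)
So 109/76 = [1; 2, 3, 3, 3].

[1; 2, 3, 3, 3]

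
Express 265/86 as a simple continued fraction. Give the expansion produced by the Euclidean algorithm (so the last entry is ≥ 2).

265 = 3×86 + 7
86 = 12×7 + 2
7 = 3×2 + 1
2 = 2×1 + 0  (stop)
So 265/86 = [3; 12, 3, 2].

[3; 12, 3, 2]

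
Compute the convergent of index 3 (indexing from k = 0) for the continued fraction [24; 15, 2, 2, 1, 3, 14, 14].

Using pₖ = aₖpₖ₋₁ + pₖ₋₂, qₖ = aₖqₖ₋₁ + qₖ₋₂ (with p₋₁=1, p₋₂=0, q₋₁=0, q₋₂=1):
  k=0: a=24, p=24, q=1
  k=1: a=15, p=361, q=15
  k=2: a=2, p=746, q=31
  k=3: a=2, p=1853, q=77

1853/77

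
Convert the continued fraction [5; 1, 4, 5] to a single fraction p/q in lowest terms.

Fold from the inside: start with 5/1.
  4 + 1/5 = 21/5
  1 + 5/21 = 26/21
  5 + 21/26 = 151/26

151/26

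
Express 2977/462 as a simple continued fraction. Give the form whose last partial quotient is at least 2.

[6; 2, 3, 1, 16, 3]

2977 = 6×462 + 205
462 = 2×205 + 52
205 = 3×52 + 49
52 = 1×49 + 3
49 = 16×3 + 1
3 = 3×1 + 0  (stop)
So 2977/462 = [6; 2, 3, 1, 16, 3].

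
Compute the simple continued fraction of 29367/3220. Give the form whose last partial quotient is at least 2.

29367 = 9×3220 + 387
3220 = 8×387 + 124
387 = 3×124 + 15
124 = 8×15 + 4
15 = 3×4 + 3
4 = 1×3 + 1
3 = 3×1 + 0  (stop)
So 29367/3220 = [9; 8, 3, 8, 3, 1, 3].

[9; 8, 3, 8, 3, 1, 3]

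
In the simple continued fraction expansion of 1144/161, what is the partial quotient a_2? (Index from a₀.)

1144 = 7·161 + 17   →  a_0 = 7
161 = 9·17 + 8   →  a_1 = 9
17 = 2·8 + 1   →  a_2 = 2

2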